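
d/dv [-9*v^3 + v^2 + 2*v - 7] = -27*v^2 + 2*v + 2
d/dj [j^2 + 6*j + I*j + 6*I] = 2*j + 6 + I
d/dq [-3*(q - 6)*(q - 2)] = 24 - 6*q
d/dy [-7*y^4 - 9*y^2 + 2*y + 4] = -28*y^3 - 18*y + 2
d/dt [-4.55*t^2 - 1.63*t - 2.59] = -9.1*t - 1.63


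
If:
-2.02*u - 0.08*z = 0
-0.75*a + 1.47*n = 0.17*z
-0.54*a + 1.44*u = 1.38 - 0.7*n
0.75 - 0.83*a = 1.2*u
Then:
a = 7.48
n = 17.10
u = -4.55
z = 114.87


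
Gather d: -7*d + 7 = 7 - 7*d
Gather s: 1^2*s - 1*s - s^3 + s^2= -s^3 + s^2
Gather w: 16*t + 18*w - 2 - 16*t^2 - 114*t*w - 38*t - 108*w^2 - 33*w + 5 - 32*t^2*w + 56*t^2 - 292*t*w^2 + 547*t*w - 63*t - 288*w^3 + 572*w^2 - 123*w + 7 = 40*t^2 - 85*t - 288*w^3 + w^2*(464 - 292*t) + w*(-32*t^2 + 433*t - 138) + 10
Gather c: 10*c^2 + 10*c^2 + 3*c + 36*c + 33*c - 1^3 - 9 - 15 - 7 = 20*c^2 + 72*c - 32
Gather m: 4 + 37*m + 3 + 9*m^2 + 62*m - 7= 9*m^2 + 99*m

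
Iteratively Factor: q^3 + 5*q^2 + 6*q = (q + 2)*(q^2 + 3*q) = (q + 2)*(q + 3)*(q)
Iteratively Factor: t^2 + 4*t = (t)*(t + 4)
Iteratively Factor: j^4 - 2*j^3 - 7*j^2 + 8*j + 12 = (j - 2)*(j^3 - 7*j - 6) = (j - 3)*(j - 2)*(j^2 + 3*j + 2) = (j - 3)*(j - 2)*(j + 1)*(j + 2)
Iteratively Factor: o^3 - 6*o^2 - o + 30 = (o - 3)*(o^2 - 3*o - 10) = (o - 5)*(o - 3)*(o + 2)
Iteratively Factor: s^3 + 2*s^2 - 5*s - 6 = (s + 3)*(s^2 - s - 2) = (s - 2)*(s + 3)*(s + 1)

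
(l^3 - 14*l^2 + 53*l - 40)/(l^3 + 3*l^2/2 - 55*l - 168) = 2*(l^2 - 6*l + 5)/(2*l^2 + 19*l + 42)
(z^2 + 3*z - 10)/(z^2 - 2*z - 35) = (z - 2)/(z - 7)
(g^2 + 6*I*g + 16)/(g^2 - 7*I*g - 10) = (g + 8*I)/(g - 5*I)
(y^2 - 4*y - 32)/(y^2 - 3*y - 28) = (y - 8)/(y - 7)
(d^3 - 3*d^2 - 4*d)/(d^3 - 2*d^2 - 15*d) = (-d^2 + 3*d + 4)/(-d^2 + 2*d + 15)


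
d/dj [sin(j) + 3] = cos(j)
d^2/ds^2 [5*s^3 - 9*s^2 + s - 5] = 30*s - 18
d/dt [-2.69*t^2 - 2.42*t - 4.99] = -5.38*t - 2.42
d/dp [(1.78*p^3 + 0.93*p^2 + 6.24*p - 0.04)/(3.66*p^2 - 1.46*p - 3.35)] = (6.5148*p^4 - 5.1976*p^3 - 42.0852*p^2 - 5.9382*p - 20.9624)/(13.3956*p^4 - 10.6872*p^3 - 22.3904*p^2 + 9.782*p + 11.2225)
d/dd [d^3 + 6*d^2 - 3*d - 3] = 3*d^2 + 12*d - 3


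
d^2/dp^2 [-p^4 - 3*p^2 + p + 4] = -12*p^2 - 6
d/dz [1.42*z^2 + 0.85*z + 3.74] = 2.84*z + 0.85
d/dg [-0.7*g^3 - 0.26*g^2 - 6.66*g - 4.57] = -2.1*g^2 - 0.52*g - 6.66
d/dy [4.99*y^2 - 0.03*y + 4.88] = 9.98*y - 0.03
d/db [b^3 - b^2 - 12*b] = 3*b^2 - 2*b - 12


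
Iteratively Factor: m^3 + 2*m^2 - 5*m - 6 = (m - 2)*(m^2 + 4*m + 3) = (m - 2)*(m + 3)*(m + 1)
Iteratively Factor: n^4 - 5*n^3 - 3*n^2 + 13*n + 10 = (n + 1)*(n^3 - 6*n^2 + 3*n + 10) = (n - 5)*(n + 1)*(n^2 - n - 2) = (n - 5)*(n + 1)^2*(n - 2)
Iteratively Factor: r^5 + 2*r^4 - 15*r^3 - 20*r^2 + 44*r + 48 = (r - 3)*(r^4 + 5*r^3 - 20*r - 16) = (r - 3)*(r + 4)*(r^3 + r^2 - 4*r - 4) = (r - 3)*(r - 2)*(r + 4)*(r^2 + 3*r + 2) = (r - 3)*(r - 2)*(r + 1)*(r + 4)*(r + 2)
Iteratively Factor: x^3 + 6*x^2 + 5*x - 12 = (x + 4)*(x^2 + 2*x - 3) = (x + 3)*(x + 4)*(x - 1)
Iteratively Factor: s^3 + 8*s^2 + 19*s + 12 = (s + 1)*(s^2 + 7*s + 12) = (s + 1)*(s + 4)*(s + 3)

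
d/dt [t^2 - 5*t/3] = 2*t - 5/3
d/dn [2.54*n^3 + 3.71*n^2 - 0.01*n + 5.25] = 7.62*n^2 + 7.42*n - 0.01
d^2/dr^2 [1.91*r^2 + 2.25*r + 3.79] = 3.82000000000000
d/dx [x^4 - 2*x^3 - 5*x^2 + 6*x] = 4*x^3 - 6*x^2 - 10*x + 6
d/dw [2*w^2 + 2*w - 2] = 4*w + 2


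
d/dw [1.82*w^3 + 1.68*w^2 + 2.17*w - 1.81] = 5.46*w^2 + 3.36*w + 2.17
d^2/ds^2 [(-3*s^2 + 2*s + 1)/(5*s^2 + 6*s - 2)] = 2*(140*s^3 - 15*s^2 + 150*s + 58)/(125*s^6 + 450*s^5 + 390*s^4 - 144*s^3 - 156*s^2 + 72*s - 8)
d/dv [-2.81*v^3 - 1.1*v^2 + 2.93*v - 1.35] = -8.43*v^2 - 2.2*v + 2.93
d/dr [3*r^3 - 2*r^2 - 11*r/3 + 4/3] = 9*r^2 - 4*r - 11/3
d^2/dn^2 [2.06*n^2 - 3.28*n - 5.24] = 4.12000000000000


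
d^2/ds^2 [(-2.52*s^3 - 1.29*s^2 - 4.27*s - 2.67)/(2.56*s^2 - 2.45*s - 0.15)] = (-2.8421709430404e-14*s^5 + 2.1316282072803e-14*s^4 - 104.337464*s^3 - 113.517432*s^2 + 90.29916*s - 31.02351)/(16.777216*s^6 - 48.16896*s^5 + 43.15008*s^4 - 9.061325*s^3 - 2.528325*s^2 - 0.165375*s - 0.003375)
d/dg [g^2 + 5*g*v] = 2*g + 5*v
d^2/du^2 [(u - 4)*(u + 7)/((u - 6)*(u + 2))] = 2*(7*u^3 - 48*u^2 + 444*u - 784)/(u^6 - 12*u^5 + 12*u^4 + 224*u^3 - 144*u^2 - 1728*u - 1728)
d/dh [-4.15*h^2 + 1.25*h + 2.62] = 1.25 - 8.3*h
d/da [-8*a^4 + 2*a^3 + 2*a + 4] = -32*a^3 + 6*a^2 + 2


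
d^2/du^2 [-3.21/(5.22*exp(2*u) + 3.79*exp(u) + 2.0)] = (-3.21*(10.44*exp(u) + 3.79)*(20.88*exp(u) + 7.58)*exp(u) + (67.0248*exp(u) + 12.1659)*(5.22*exp(2*u) + 3.79*exp(u) + 2.0))*exp(u)/(5.22*exp(2*u) + 3.79*exp(u) + 2.0)^3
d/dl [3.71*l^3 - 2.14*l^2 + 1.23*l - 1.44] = 11.13*l^2 - 4.28*l + 1.23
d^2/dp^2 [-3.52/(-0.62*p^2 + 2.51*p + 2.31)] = (2.706176*p^2 - 10.955648*p - 3.52*(1.24*p - 2.51)*(2.48*p - 5.02) - 10.082688)/(-0.62*p^2 + 2.51*p + 2.31)^3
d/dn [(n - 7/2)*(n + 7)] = 2*n + 7/2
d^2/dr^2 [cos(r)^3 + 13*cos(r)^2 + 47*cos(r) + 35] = -191*cos(r)/4 - 26*cos(2*r) - 9*cos(3*r)/4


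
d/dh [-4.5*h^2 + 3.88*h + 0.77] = 3.88 - 9.0*h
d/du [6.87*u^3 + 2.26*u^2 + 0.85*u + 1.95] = 20.61*u^2 + 4.52*u + 0.85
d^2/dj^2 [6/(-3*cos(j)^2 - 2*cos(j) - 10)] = 3*(72*sin(j)^4 + 196*sin(j)^2 - 85*cos(j) + 9*cos(3*j) - 164)/(-3*sin(j)^2 + 2*cos(j) + 13)^3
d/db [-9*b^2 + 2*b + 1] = 2 - 18*b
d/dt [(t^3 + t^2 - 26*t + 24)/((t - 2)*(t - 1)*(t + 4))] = 32*(t + 1)/(t^4 + 4*t^3 - 12*t^2 - 32*t + 64)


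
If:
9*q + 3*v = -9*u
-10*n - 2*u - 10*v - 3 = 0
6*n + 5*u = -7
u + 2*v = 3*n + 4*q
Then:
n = -106/173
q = 893/1730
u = -115/173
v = 771/1730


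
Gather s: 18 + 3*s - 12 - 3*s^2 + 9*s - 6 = -3*s^2 + 12*s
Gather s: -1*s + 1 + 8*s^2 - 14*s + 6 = 8*s^2 - 15*s + 7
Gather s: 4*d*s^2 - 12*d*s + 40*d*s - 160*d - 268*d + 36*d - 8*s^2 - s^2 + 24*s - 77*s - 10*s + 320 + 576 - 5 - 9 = -392*d + s^2*(4*d - 9) + s*(28*d - 63) + 882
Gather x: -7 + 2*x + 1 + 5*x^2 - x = 5*x^2 + x - 6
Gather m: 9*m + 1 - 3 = 9*m - 2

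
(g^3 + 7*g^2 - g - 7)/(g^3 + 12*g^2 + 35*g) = (g^2 - 1)/(g*(g + 5))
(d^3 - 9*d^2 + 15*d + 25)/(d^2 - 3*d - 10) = (d^2 - 4*d - 5)/(d + 2)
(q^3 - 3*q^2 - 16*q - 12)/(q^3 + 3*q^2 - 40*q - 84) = (q + 1)/(q + 7)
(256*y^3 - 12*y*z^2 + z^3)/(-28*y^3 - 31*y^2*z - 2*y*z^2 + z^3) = (-64*y^2 + 16*y*z - z^2)/(7*y^2 + 6*y*z - z^2)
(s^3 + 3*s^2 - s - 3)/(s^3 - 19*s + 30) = (s^3 + 3*s^2 - s - 3)/(s^3 - 19*s + 30)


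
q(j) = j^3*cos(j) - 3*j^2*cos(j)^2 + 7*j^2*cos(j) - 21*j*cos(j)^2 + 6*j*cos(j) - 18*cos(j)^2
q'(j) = -j^3*sin(j) + 6*j^2*sin(j)*cos(j) - 7*j^2*sin(j) + 3*j^2*cos(j) + 42*j*sin(j)*cos(j) - 6*j*sin(j) - 6*j*cos(j)^2 + 14*j*cos(j) + 36*sin(j)*cos(j) - 21*cos(j)^2 + 6*cos(j)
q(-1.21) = 0.81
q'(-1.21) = -0.89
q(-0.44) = -8.89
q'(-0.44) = -22.43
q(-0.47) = -8.22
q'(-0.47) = -22.10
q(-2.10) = -1.27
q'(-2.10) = -0.45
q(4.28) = -125.94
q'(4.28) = 275.99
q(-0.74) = -2.98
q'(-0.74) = -15.81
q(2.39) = -95.21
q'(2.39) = -191.76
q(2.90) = -195.91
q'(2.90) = -178.41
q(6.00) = 251.60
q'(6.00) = 143.17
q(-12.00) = -809.33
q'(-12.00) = 868.43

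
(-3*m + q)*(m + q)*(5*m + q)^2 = -75*m^4 - 80*m^3*q + 2*m^2*q^2 + 8*m*q^3 + q^4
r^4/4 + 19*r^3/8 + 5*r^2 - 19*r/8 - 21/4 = (r/4 + 1/4)*(r - 1)*(r + 7/2)*(r + 6)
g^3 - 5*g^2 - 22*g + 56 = (g - 7)*(g - 2)*(g + 4)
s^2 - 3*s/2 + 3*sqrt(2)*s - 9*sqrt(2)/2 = (s - 3/2)*(s + 3*sqrt(2))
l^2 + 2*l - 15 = (l - 3)*(l + 5)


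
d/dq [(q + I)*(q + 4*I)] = 2*q + 5*I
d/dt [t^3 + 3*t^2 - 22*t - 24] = 3*t^2 + 6*t - 22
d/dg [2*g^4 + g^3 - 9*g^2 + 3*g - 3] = 8*g^3 + 3*g^2 - 18*g + 3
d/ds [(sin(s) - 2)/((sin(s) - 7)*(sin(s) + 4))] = (4*sin(s) + cos(s)^2 - 35)*cos(s)/((sin(s) - 7)^2*(sin(s) + 4)^2)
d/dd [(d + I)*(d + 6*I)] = 2*d + 7*I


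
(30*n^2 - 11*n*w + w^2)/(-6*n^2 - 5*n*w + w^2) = (-5*n + w)/(n + w)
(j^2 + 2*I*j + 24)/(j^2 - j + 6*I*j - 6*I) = (j - 4*I)/(j - 1)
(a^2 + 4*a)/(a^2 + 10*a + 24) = a/(a + 6)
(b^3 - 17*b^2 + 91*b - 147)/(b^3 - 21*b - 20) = (-b^3 + 17*b^2 - 91*b + 147)/(-b^3 + 21*b + 20)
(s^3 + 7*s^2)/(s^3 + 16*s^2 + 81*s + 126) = s^2/(s^2 + 9*s + 18)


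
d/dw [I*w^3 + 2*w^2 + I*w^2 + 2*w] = 3*I*w^2 + 2*w*(2 + I) + 2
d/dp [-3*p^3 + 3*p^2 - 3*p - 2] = -9*p^2 + 6*p - 3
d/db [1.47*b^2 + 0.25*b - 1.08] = 2.94*b + 0.25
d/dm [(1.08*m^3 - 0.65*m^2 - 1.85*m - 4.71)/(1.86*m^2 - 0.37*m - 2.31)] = (2.0088*m^4 - 0.7992*m^3 - 3.8029*m^2 + 20.5242*m + 2.5308)/(3.4596*m^4 - 1.3764*m^3 - 8.4563*m^2 + 1.7094*m + 5.3361)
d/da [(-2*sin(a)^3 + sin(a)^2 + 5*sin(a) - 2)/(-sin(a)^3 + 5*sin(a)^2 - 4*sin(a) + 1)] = (-9*sin(a)^4 + 26*sin(a)^3 - 41*sin(a)^2 + 22*sin(a) - 3)*cos(a)/(sin(a)^3 - 5*sin(a)^2 + 4*sin(a) - 1)^2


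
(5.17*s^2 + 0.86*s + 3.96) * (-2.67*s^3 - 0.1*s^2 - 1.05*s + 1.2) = -13.8039*s^5 - 2.8132*s^4 - 16.0877*s^3 + 4.905*s^2 - 3.126*s + 4.752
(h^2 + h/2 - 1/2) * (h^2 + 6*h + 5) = h^4 + 13*h^3/2 + 15*h^2/2 - h/2 - 5/2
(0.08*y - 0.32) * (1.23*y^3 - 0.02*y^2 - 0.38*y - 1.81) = 0.0984*y^4 - 0.3952*y^3 - 0.024*y^2 - 0.0232*y + 0.5792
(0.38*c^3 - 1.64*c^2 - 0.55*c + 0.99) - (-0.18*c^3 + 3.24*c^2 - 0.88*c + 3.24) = 0.56*c^3 - 4.88*c^2 + 0.33*c - 2.25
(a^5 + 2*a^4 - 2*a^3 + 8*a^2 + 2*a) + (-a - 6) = a^5 + 2*a^4 - 2*a^3 + 8*a^2 + a - 6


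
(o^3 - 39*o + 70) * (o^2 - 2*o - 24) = o^5 - 2*o^4 - 63*o^3 + 148*o^2 + 796*o - 1680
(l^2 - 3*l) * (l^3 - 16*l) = l^5 - 3*l^4 - 16*l^3 + 48*l^2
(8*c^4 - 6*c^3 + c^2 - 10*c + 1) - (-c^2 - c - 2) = 8*c^4 - 6*c^3 + 2*c^2 - 9*c + 3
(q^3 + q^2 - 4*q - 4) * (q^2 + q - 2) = q^5 + 2*q^4 - 5*q^3 - 10*q^2 + 4*q + 8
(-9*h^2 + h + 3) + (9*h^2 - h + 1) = 4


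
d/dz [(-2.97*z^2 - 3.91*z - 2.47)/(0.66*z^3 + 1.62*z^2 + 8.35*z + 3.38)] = (1.9602*z^4 + 5.1612*z^3 - 13.5747*z^2 - 12.0744*z + 7.4087)/(0.4356*z^6 + 2.1384*z^5 + 13.6464*z^4 + 31.5156*z^3 + 80.6737*z^2 + 56.446*z + 11.4244)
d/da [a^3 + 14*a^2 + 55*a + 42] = 3*a^2 + 28*a + 55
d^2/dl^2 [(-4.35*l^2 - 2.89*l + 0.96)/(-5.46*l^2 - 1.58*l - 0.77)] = (97.257888*l^3 - 281.444436*l^2 - 122.591196*l + 1.405258)/(162.771336*l^6 + 141.306984*l^5 + 109.755828*l^4 + 43.800128*l^3 + 15.478386*l^2 + 2.810346*l + 0.456533)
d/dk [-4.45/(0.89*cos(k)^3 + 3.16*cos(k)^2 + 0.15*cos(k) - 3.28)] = (11.8815*sin(k)^2 - 28.124*cos(k) - 12.549)*sin(k)/(0.89*cos(k)^3 + 3.16*cos(k)^2 + 0.15*cos(k) - 3.28)^2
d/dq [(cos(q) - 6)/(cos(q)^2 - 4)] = (cos(q)^2 - 12*cos(q) + 4)*sin(q)/(cos(q)^2 - 4)^2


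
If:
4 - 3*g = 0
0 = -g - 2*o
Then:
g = 4/3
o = -2/3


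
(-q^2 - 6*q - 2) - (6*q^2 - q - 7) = -7*q^2 - 5*q + 5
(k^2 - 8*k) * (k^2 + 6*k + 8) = k^4 - 2*k^3 - 40*k^2 - 64*k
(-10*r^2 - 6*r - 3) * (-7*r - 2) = 70*r^3 + 62*r^2 + 33*r + 6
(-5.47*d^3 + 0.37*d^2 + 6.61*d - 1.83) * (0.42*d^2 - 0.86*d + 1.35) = -2.2974*d^5 + 4.8596*d^4 - 4.9265*d^3 - 5.9537*d^2 + 10.4973*d - 2.4705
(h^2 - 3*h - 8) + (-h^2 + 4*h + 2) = h - 6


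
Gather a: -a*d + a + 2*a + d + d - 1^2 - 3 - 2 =a*(3 - d) + 2*d - 6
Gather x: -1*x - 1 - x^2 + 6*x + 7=-x^2 + 5*x + 6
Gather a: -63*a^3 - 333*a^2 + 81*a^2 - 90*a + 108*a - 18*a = -63*a^3 - 252*a^2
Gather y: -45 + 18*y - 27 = 18*y - 72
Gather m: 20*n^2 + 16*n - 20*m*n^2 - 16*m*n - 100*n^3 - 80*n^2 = m*(-20*n^2 - 16*n) - 100*n^3 - 60*n^2 + 16*n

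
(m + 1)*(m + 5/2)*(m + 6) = m^3 + 19*m^2/2 + 47*m/2 + 15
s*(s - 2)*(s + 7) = s^3 + 5*s^2 - 14*s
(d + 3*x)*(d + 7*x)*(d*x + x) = d^3*x + 10*d^2*x^2 + d^2*x + 21*d*x^3 + 10*d*x^2 + 21*x^3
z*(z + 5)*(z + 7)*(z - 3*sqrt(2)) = z^4 - 3*sqrt(2)*z^3 + 12*z^3 - 36*sqrt(2)*z^2 + 35*z^2 - 105*sqrt(2)*z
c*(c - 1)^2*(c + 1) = c^4 - c^3 - c^2 + c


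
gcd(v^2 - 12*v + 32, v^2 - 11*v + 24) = v - 8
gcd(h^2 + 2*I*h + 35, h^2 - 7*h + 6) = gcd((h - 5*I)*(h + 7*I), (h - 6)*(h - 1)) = 1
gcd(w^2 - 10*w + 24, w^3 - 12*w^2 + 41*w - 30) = w - 6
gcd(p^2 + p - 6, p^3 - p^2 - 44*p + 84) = p - 2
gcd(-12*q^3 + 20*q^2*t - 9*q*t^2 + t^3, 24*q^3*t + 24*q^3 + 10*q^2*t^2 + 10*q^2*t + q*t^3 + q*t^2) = 1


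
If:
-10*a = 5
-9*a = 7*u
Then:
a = -1/2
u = 9/14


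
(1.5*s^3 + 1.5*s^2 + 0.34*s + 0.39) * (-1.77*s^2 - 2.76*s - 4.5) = -2.655*s^5 - 6.795*s^4 - 11.4918*s^3 - 8.3787*s^2 - 2.6064*s - 1.755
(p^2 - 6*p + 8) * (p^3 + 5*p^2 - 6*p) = p^5 - p^4 - 28*p^3 + 76*p^2 - 48*p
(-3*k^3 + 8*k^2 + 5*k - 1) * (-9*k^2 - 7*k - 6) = 27*k^5 - 51*k^4 - 83*k^3 - 74*k^2 - 23*k + 6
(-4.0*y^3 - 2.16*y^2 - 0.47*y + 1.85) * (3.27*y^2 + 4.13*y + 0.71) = -13.08*y^5 - 23.5832*y^4 - 13.2977*y^3 + 2.5748*y^2 + 7.3068*y + 1.3135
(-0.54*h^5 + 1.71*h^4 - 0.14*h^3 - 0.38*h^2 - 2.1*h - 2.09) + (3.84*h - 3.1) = -0.54*h^5 + 1.71*h^4 - 0.14*h^3 - 0.38*h^2 + 1.74*h - 5.19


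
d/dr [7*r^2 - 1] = 14*r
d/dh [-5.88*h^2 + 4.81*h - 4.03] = 4.81 - 11.76*h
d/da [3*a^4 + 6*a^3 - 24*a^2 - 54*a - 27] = 12*a^3 + 18*a^2 - 48*a - 54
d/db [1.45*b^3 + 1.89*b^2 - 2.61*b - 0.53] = 4.35*b^2 + 3.78*b - 2.61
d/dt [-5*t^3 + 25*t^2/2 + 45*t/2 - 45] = -15*t^2 + 25*t + 45/2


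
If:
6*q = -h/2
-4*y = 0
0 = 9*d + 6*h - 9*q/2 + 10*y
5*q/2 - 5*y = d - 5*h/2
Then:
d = 0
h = 0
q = 0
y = 0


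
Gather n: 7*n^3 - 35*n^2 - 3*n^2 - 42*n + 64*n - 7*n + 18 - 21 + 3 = 7*n^3 - 38*n^2 + 15*n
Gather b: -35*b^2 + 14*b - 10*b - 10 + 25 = -35*b^2 + 4*b + 15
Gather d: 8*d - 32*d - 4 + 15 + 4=15 - 24*d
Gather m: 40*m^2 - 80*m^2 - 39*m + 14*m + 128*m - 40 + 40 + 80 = -40*m^2 + 103*m + 80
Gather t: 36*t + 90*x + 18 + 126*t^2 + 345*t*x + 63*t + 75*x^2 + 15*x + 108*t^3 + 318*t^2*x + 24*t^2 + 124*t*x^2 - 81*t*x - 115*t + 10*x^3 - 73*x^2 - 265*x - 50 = 108*t^3 + t^2*(318*x + 150) + t*(124*x^2 + 264*x - 16) + 10*x^3 + 2*x^2 - 160*x - 32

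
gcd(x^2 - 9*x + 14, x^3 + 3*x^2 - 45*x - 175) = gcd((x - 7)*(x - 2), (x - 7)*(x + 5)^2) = x - 7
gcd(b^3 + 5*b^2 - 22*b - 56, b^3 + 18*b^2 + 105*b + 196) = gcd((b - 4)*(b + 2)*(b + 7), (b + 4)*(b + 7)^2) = b + 7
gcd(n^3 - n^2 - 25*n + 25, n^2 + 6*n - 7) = n - 1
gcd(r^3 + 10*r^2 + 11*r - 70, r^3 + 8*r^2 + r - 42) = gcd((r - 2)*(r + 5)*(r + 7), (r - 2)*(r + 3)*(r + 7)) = r^2 + 5*r - 14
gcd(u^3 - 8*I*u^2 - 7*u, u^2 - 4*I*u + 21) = u - 7*I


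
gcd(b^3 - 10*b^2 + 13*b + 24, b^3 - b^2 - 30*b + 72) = b - 3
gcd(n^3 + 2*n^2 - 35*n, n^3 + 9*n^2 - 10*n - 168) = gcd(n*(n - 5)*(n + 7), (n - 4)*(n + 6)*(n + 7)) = n + 7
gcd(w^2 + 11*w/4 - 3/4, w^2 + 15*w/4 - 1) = w - 1/4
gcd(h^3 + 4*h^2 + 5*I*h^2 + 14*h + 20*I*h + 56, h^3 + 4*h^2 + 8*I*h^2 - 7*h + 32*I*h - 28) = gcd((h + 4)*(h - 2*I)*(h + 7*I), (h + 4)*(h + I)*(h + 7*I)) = h^2 + h*(4 + 7*I) + 28*I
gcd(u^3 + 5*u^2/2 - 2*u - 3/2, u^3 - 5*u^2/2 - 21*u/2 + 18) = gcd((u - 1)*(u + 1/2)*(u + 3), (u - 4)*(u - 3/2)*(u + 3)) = u + 3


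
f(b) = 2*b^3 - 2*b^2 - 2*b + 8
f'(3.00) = 40.00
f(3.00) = 38.00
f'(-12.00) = 910.00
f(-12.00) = -3712.00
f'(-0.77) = 4.64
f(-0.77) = 7.44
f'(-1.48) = 17.06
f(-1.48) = 0.10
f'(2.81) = 34.14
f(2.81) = 30.96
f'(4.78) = 115.97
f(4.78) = 171.17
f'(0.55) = -2.38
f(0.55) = 6.63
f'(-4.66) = 146.93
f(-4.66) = -228.50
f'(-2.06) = 31.70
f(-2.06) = -13.85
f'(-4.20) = 120.64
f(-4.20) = -167.06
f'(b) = 6*b^2 - 4*b - 2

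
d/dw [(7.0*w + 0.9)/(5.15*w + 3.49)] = (101.94425*w + 69.08455)/(5.15*w + 3.49)^3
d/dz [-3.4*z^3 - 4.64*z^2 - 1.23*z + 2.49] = -10.2*z^2 - 9.28*z - 1.23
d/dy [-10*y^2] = -20*y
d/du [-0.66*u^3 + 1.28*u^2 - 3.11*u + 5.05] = -1.98*u^2 + 2.56*u - 3.11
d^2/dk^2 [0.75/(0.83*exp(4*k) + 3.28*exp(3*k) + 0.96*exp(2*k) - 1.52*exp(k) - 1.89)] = ((-9.96*exp(3*k) - 22.14*exp(2*k) - 2.88*exp(k) + 1.14)*(0.83*exp(4*k) + 3.28*exp(3*k) + 0.96*exp(2*k) - 1.52*exp(k) - 1.89) + 0.75*(3.32*exp(3*k) + 9.84*exp(2*k) + 1.92*exp(k) - 1.52)*(6.64*exp(3*k) + 19.68*exp(2*k) + 3.84*exp(k) - 3.04)*exp(k))*exp(k)/(0.83*exp(4*k) + 3.28*exp(3*k) + 0.96*exp(2*k) - 1.52*exp(k) - 1.89)^3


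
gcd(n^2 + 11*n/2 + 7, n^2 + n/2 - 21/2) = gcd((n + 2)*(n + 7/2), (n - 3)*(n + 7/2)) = n + 7/2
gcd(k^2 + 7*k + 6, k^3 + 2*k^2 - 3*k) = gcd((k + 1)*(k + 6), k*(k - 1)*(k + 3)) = 1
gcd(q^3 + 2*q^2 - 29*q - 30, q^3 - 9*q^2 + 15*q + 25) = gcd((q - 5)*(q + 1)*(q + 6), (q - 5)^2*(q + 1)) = q^2 - 4*q - 5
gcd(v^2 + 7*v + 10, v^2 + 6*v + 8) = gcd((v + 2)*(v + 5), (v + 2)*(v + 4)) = v + 2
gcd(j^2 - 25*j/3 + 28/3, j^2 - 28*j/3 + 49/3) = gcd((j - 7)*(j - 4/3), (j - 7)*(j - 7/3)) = j - 7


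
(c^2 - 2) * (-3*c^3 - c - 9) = -3*c^5 + 5*c^3 - 9*c^2 + 2*c + 18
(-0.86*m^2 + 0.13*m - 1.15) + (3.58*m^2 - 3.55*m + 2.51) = 2.72*m^2 - 3.42*m + 1.36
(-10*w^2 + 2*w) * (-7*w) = 70*w^3 - 14*w^2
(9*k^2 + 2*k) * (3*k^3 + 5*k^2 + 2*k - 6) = 27*k^5 + 51*k^4 + 28*k^3 - 50*k^2 - 12*k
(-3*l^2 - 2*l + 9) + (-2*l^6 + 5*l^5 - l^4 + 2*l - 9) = -2*l^6 + 5*l^5 - l^4 - 3*l^2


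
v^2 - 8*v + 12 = (v - 6)*(v - 2)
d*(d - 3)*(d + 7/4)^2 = d^4 + d^3/2 - 119*d^2/16 - 147*d/16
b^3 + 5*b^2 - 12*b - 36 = (b - 3)*(b + 2)*(b + 6)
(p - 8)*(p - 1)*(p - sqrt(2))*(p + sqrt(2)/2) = p^4 - 9*p^3 - sqrt(2)*p^3/2 + 9*sqrt(2)*p^2/2 + 7*p^2 - 4*sqrt(2)*p + 9*p - 8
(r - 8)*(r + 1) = r^2 - 7*r - 8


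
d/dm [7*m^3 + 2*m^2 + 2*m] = 21*m^2 + 4*m + 2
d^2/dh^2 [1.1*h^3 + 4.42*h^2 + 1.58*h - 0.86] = 6.6*h + 8.84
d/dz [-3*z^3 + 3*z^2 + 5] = 3*z*(2 - 3*z)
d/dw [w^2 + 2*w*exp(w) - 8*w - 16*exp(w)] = 2*w*exp(w) + 2*w - 14*exp(w) - 8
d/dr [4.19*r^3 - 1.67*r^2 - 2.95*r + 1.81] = 12.57*r^2 - 3.34*r - 2.95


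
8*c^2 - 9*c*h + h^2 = (-8*c + h)*(-c + h)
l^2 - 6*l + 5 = (l - 5)*(l - 1)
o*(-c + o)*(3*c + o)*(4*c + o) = -12*c^3*o + 5*c^2*o^2 + 6*c*o^3 + o^4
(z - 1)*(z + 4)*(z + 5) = z^3 + 8*z^2 + 11*z - 20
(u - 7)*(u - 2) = u^2 - 9*u + 14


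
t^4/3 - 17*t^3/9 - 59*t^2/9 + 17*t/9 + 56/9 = (t/3 + 1/3)*(t - 8)*(t - 1)*(t + 7/3)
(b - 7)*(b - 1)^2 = b^3 - 9*b^2 + 15*b - 7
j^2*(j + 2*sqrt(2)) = j^3 + 2*sqrt(2)*j^2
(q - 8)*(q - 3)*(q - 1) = q^3 - 12*q^2 + 35*q - 24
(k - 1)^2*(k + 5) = k^3 + 3*k^2 - 9*k + 5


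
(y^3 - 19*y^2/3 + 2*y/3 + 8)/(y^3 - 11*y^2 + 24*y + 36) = (y - 4/3)/(y - 6)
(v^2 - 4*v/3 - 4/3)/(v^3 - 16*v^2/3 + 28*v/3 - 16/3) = (3*v + 2)/(3*v^2 - 10*v + 8)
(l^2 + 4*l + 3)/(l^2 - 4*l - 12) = (l^2 + 4*l + 3)/(l^2 - 4*l - 12)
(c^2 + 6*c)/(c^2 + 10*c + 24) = c/(c + 4)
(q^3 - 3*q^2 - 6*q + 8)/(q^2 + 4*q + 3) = (q^3 - 3*q^2 - 6*q + 8)/(q^2 + 4*q + 3)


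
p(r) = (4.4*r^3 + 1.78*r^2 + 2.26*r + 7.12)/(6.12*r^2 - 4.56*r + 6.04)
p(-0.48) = 0.62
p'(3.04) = 0.65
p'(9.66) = 0.71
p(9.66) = 7.81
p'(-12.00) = 0.72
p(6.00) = 5.20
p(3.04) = 3.16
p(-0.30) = 0.81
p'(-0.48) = 1.04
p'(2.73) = 0.64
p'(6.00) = 0.71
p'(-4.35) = 0.72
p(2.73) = 2.96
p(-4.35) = -2.34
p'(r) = (4.56 - 12.24*r)*(4.4*r^3 + 1.78*r^2 + 2.26*r + 7.12)/(6.12*r^2 - 4.56*r + 6.04)^2 + (13.2*r^2 + 3.56*r + 2.26)/(6.12*r^2 - 4.56*r + 6.04)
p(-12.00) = -7.82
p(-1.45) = -0.23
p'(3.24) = 0.66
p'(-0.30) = 1.14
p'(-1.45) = 0.77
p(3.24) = 3.29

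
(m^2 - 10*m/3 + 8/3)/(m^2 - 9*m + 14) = (m - 4/3)/(m - 7)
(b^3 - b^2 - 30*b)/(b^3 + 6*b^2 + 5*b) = (b - 6)/(b + 1)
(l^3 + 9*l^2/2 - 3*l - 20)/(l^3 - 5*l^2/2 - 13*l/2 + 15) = (l + 4)/(l - 3)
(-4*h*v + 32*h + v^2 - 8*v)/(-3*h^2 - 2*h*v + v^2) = (4*h*v - 32*h - v^2 + 8*v)/(3*h^2 + 2*h*v - v^2)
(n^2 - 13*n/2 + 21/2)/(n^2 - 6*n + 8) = (2*n^2 - 13*n + 21)/(2*(n^2 - 6*n + 8))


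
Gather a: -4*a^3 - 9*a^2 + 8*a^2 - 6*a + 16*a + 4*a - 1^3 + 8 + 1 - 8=-4*a^3 - a^2 + 14*a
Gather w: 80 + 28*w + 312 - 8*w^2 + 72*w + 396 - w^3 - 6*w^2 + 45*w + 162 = -w^3 - 14*w^2 + 145*w + 950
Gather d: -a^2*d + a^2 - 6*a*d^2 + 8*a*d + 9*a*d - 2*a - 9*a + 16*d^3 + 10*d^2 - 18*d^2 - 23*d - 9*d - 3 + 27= a^2 - 11*a + 16*d^3 + d^2*(-6*a - 8) + d*(-a^2 + 17*a - 32) + 24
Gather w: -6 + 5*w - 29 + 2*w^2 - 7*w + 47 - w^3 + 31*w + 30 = -w^3 + 2*w^2 + 29*w + 42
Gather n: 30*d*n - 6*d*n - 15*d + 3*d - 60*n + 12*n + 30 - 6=-12*d + n*(24*d - 48) + 24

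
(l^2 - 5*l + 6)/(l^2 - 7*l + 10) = (l - 3)/(l - 5)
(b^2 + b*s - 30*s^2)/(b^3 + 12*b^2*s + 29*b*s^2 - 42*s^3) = (-b + 5*s)/(-b^2 - 6*b*s + 7*s^2)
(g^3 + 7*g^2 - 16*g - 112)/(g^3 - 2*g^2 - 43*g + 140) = (g + 4)/(g - 5)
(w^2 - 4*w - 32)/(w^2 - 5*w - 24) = (w + 4)/(w + 3)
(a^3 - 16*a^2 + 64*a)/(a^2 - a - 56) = a*(a - 8)/(a + 7)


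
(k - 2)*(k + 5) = k^2 + 3*k - 10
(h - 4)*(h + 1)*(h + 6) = h^3 + 3*h^2 - 22*h - 24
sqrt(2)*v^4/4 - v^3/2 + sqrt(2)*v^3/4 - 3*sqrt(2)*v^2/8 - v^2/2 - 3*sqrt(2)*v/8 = v*(v/2 + 1/2)*(v - 3*sqrt(2)/2)*(sqrt(2)*v/2 + 1/2)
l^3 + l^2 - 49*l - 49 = (l - 7)*(l + 1)*(l + 7)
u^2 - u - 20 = (u - 5)*(u + 4)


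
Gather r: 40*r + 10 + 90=40*r + 100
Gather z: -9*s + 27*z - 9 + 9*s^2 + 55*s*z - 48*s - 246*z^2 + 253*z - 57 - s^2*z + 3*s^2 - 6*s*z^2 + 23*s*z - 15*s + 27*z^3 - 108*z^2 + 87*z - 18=12*s^2 - 72*s + 27*z^3 + z^2*(-6*s - 354) + z*(-s^2 + 78*s + 367) - 84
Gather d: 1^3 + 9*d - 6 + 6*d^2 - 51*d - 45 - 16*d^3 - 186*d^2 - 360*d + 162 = -16*d^3 - 180*d^2 - 402*d + 112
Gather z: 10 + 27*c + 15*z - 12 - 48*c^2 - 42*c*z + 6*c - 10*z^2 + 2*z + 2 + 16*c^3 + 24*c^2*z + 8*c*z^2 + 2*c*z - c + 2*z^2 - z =16*c^3 - 48*c^2 + 32*c + z^2*(8*c - 8) + z*(24*c^2 - 40*c + 16)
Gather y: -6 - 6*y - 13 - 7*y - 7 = -13*y - 26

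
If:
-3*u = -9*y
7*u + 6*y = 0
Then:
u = 0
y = 0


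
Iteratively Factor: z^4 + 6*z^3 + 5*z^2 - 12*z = (z - 1)*(z^3 + 7*z^2 + 12*z) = (z - 1)*(z + 3)*(z^2 + 4*z) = z*(z - 1)*(z + 3)*(z + 4)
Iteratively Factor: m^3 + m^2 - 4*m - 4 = (m + 2)*(m^2 - m - 2) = (m + 1)*(m + 2)*(m - 2)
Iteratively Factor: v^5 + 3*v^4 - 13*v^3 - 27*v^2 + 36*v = (v - 1)*(v^4 + 4*v^3 - 9*v^2 - 36*v) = (v - 3)*(v - 1)*(v^3 + 7*v^2 + 12*v) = v*(v - 3)*(v - 1)*(v^2 + 7*v + 12) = v*(v - 3)*(v - 1)*(v + 4)*(v + 3)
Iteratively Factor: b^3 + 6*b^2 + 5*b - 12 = (b - 1)*(b^2 + 7*b + 12) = (b - 1)*(b + 3)*(b + 4)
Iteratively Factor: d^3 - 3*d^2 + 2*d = (d - 1)*(d^2 - 2*d) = d*(d - 1)*(d - 2)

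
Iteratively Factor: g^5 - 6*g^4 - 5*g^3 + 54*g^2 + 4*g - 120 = (g + 2)*(g^4 - 8*g^3 + 11*g^2 + 32*g - 60) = (g - 3)*(g + 2)*(g^3 - 5*g^2 - 4*g + 20) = (g - 3)*(g + 2)^2*(g^2 - 7*g + 10) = (g - 3)*(g - 2)*(g + 2)^2*(g - 5)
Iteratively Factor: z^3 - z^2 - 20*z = (z)*(z^2 - z - 20) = z*(z - 5)*(z + 4)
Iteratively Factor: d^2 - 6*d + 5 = (d - 1)*(d - 5)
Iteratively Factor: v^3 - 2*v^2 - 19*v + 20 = (v - 1)*(v^2 - v - 20) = (v - 1)*(v + 4)*(v - 5)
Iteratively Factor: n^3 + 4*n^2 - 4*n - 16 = (n - 2)*(n^2 + 6*n + 8) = (n - 2)*(n + 4)*(n + 2)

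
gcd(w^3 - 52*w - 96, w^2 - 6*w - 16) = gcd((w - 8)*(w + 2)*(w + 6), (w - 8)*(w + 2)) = w^2 - 6*w - 16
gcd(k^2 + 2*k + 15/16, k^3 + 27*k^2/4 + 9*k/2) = k + 3/4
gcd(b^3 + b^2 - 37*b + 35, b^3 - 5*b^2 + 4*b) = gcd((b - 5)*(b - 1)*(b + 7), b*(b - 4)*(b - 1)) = b - 1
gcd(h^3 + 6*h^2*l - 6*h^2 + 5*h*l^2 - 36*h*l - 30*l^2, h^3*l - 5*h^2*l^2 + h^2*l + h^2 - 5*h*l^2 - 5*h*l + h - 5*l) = 1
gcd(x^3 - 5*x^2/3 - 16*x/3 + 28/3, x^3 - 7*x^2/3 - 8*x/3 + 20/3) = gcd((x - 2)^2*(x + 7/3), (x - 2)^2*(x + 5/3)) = x^2 - 4*x + 4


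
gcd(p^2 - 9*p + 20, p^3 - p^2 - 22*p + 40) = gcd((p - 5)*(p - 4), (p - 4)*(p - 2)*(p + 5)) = p - 4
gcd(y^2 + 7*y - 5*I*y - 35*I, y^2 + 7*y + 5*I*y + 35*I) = y + 7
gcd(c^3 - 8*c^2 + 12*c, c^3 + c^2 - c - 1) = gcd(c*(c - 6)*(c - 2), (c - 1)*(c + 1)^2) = 1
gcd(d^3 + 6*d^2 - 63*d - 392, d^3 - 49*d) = d + 7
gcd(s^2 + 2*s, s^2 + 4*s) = s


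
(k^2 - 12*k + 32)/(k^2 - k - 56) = (k - 4)/(k + 7)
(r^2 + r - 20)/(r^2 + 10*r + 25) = (r - 4)/(r + 5)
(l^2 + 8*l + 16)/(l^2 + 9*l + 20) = (l + 4)/(l + 5)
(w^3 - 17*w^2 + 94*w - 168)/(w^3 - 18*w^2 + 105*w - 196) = (w - 6)/(w - 7)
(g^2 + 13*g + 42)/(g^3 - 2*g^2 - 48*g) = (g + 7)/(g*(g - 8))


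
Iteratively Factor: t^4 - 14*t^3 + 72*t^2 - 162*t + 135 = (t - 3)*(t^3 - 11*t^2 + 39*t - 45) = (t - 3)^2*(t^2 - 8*t + 15) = (t - 3)^3*(t - 5)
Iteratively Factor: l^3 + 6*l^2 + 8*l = (l + 2)*(l^2 + 4*l) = (l + 2)*(l + 4)*(l)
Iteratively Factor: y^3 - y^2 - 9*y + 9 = (y - 1)*(y^2 - 9) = (y - 1)*(y + 3)*(y - 3)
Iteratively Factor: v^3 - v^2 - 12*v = (v - 4)*(v^2 + 3*v) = v*(v - 4)*(v + 3)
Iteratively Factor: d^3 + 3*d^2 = (d + 3)*(d^2) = d*(d + 3)*(d)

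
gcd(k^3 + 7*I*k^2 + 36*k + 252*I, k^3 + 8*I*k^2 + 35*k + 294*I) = k^2 + I*k + 42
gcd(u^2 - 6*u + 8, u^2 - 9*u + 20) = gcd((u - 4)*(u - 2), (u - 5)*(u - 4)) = u - 4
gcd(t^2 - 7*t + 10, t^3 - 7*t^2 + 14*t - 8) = t - 2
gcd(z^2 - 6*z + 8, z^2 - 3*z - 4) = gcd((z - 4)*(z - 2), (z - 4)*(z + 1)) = z - 4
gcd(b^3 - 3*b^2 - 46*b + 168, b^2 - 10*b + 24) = b^2 - 10*b + 24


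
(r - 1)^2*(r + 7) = r^3 + 5*r^2 - 13*r + 7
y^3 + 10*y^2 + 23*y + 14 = (y + 1)*(y + 2)*(y + 7)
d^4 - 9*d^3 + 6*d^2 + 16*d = d*(d - 8)*(d - 2)*(d + 1)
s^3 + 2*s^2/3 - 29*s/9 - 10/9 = (s - 5/3)*(s + 1/3)*(s + 2)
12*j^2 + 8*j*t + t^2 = (2*j + t)*(6*j + t)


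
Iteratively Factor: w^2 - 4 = (w - 2)*(w + 2)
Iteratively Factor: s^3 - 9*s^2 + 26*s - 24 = (s - 4)*(s^2 - 5*s + 6) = (s - 4)*(s - 3)*(s - 2)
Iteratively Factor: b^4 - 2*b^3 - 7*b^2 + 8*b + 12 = (b - 2)*(b^3 - 7*b - 6) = (b - 3)*(b - 2)*(b^2 + 3*b + 2) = (b - 3)*(b - 2)*(b + 1)*(b + 2)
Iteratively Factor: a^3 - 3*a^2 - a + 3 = (a - 3)*(a^2 - 1) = (a - 3)*(a - 1)*(a + 1)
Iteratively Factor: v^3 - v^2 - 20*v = (v + 4)*(v^2 - 5*v) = v*(v + 4)*(v - 5)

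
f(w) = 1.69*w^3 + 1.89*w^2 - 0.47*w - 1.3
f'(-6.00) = 159.37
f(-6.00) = -295.48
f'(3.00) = 56.50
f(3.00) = 59.93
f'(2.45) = 39.22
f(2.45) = 33.75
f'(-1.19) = 2.21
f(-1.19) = -0.91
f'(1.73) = 21.24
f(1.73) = 12.29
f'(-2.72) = 26.76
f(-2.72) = -20.05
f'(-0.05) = -0.65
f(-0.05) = -1.27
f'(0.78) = 5.56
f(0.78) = 0.29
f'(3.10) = 59.97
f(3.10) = 65.75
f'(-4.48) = 84.35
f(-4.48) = -113.22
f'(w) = 5.07*w^2 + 3.78*w - 0.47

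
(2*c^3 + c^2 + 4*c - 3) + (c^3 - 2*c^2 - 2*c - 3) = 3*c^3 - c^2 + 2*c - 6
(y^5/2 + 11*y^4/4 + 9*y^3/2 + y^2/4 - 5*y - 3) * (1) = y^5/2 + 11*y^4/4 + 9*y^3/2 + y^2/4 - 5*y - 3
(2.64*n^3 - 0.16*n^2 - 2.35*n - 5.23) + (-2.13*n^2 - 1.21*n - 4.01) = 2.64*n^3 - 2.29*n^2 - 3.56*n - 9.24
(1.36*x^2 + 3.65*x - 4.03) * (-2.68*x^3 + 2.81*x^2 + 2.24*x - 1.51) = -3.6448*x^5 - 5.9604*x^4 + 24.1033*x^3 - 5.2019*x^2 - 14.5387*x + 6.0853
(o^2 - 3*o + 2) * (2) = 2*o^2 - 6*o + 4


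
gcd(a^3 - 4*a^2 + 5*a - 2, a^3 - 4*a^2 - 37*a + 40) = a - 1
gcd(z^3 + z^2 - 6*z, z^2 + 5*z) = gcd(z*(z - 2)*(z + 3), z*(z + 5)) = z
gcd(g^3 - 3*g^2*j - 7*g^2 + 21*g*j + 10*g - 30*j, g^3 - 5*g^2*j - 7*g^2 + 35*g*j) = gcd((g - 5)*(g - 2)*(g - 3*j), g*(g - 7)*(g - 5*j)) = 1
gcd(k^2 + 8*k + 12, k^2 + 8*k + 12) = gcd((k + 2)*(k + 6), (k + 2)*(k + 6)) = k^2 + 8*k + 12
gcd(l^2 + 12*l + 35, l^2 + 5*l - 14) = l + 7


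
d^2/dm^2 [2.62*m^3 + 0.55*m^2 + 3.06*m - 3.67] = 15.72*m + 1.1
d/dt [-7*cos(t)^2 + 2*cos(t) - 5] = 2*(7*cos(t) - 1)*sin(t)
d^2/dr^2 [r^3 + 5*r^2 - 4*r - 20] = 6*r + 10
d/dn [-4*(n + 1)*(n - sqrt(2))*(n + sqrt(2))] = -12*n^2 - 8*n + 8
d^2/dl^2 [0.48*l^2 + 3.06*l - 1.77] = 0.960000000000000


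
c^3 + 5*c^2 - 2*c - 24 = (c - 2)*(c + 3)*(c + 4)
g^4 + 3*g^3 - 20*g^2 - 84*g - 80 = (g - 5)*(g + 2)^2*(g + 4)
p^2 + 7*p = p*(p + 7)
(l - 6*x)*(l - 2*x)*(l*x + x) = l^3*x - 8*l^2*x^2 + l^2*x + 12*l*x^3 - 8*l*x^2 + 12*x^3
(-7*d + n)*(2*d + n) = -14*d^2 - 5*d*n + n^2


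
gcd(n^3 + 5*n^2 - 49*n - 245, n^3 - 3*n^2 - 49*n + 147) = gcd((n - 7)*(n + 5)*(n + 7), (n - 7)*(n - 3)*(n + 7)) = n^2 - 49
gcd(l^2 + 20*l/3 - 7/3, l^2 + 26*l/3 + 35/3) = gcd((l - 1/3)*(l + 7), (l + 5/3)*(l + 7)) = l + 7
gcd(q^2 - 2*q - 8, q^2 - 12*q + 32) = q - 4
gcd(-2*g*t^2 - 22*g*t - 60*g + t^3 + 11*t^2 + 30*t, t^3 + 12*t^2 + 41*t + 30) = t^2 + 11*t + 30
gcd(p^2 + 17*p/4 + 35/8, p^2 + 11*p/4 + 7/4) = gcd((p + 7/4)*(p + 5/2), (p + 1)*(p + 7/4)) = p + 7/4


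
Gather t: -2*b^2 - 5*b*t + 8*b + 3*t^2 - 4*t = -2*b^2 + 8*b + 3*t^2 + t*(-5*b - 4)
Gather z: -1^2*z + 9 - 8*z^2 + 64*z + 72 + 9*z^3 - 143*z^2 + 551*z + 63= 9*z^3 - 151*z^2 + 614*z + 144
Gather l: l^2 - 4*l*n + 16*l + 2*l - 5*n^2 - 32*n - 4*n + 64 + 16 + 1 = l^2 + l*(18 - 4*n) - 5*n^2 - 36*n + 81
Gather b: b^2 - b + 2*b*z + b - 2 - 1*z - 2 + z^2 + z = b^2 + 2*b*z + z^2 - 4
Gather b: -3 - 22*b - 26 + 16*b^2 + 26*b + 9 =16*b^2 + 4*b - 20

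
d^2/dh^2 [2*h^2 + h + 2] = 4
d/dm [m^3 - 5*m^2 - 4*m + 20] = 3*m^2 - 10*m - 4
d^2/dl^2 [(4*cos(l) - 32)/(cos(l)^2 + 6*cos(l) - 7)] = 4*(-9*(1 - cos(2*l))^2*cos(l)/4 + 19*(1 - cos(2*l))^2/2 + 239*cos(l)/2 + 249*cos(2*l) + 24*cos(3*l) + cos(5*l)/2 - 393)/((cos(l) - 1)^3*(cos(l) + 7)^3)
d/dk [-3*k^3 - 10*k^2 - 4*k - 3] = -9*k^2 - 20*k - 4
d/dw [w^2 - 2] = 2*w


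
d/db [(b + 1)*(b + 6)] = 2*b + 7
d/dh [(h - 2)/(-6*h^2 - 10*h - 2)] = (3*h^2 - 12*h - 11)/(2*(9*h^4 + 30*h^3 + 31*h^2 + 10*h + 1))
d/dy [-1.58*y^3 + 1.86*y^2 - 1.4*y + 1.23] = -4.74*y^2 + 3.72*y - 1.4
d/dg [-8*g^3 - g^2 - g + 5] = -24*g^2 - 2*g - 1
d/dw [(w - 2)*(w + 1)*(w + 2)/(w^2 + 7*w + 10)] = (w^2 + 10*w - 3)/(w^2 + 10*w + 25)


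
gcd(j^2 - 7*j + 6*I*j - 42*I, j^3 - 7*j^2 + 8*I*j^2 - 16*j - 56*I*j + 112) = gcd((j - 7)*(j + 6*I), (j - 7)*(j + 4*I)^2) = j - 7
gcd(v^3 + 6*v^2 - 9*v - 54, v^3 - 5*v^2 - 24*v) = v + 3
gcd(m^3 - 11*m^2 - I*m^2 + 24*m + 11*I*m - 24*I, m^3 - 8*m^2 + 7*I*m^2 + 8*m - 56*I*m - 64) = m^2 + m*(-8 - I) + 8*I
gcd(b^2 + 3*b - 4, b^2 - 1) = b - 1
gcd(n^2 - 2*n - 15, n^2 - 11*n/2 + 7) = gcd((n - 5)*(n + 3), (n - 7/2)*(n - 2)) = 1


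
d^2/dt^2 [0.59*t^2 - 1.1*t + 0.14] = 1.18000000000000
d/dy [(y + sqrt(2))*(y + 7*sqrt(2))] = 2*y + 8*sqrt(2)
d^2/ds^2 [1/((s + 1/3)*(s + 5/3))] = 162*(27*s^2 + 54*s + 31)/(729*s^6 + 4374*s^5 + 9963*s^4 + 10692*s^3 + 5535*s^2 + 1350*s + 125)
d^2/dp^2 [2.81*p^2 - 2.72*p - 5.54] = 5.62000000000000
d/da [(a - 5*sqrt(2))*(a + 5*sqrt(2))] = 2*a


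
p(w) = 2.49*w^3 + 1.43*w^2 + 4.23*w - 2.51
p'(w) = 7.47*w^2 + 2.86*w + 4.23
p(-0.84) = -6.53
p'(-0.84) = 7.10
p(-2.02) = -25.74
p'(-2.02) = 28.93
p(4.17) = 220.55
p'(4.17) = 146.05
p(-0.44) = -4.31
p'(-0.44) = 4.42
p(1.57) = 17.29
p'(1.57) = 27.13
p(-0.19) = -3.28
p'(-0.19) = 3.96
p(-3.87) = -141.79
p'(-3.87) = 105.04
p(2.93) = 84.79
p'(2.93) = 76.74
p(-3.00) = -69.56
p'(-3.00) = 62.88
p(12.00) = 4556.89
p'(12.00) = 1114.23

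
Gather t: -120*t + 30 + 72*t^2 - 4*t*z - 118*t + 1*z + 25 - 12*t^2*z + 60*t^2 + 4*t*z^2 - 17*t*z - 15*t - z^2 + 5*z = t^2*(132 - 12*z) + t*(4*z^2 - 21*z - 253) - z^2 + 6*z + 55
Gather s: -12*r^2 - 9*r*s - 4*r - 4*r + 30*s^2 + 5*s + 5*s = -12*r^2 - 8*r + 30*s^2 + s*(10 - 9*r)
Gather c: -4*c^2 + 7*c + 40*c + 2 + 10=-4*c^2 + 47*c + 12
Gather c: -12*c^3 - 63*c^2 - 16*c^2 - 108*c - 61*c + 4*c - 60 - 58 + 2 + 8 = -12*c^3 - 79*c^2 - 165*c - 108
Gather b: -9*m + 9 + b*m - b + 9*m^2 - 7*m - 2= b*(m - 1) + 9*m^2 - 16*m + 7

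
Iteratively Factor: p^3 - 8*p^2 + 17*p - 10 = (p - 2)*(p^2 - 6*p + 5) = (p - 2)*(p - 1)*(p - 5)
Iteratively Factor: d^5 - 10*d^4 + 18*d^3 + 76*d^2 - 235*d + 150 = (d - 5)*(d^4 - 5*d^3 - 7*d^2 + 41*d - 30) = (d - 5)*(d - 2)*(d^3 - 3*d^2 - 13*d + 15) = (d - 5)*(d - 2)*(d + 3)*(d^2 - 6*d + 5) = (d - 5)^2*(d - 2)*(d + 3)*(d - 1)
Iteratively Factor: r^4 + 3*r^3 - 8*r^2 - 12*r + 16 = (r + 4)*(r^3 - r^2 - 4*r + 4) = (r + 2)*(r + 4)*(r^2 - 3*r + 2) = (r - 2)*(r + 2)*(r + 4)*(r - 1)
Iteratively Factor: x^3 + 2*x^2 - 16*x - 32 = (x + 2)*(x^2 - 16) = (x - 4)*(x + 2)*(x + 4)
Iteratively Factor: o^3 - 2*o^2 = (o)*(o^2 - 2*o) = o*(o - 2)*(o)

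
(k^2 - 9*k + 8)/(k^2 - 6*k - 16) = (k - 1)/(k + 2)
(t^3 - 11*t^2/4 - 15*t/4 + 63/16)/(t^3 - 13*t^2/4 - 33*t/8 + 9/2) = (t - 7/2)/(t - 4)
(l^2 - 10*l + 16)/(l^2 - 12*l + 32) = (l - 2)/(l - 4)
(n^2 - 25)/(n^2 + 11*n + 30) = (n - 5)/(n + 6)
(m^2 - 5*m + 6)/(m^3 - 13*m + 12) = (m - 2)/(m^2 + 3*m - 4)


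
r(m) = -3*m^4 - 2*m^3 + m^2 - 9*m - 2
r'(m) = -12*m^3 - 6*m^2 + 2*m - 9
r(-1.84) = -3.98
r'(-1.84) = 41.76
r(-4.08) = -644.11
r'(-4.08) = 697.97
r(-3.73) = -431.43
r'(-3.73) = 522.80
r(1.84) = -62.02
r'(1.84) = -100.39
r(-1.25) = 7.39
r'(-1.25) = 2.56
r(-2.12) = -19.97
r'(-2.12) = 74.13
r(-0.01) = -1.91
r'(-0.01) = -9.02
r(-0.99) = 6.95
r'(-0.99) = -5.22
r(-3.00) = -155.00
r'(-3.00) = 255.00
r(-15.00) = -144767.00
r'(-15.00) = 39111.00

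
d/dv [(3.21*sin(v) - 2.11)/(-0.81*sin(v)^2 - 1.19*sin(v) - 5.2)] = (2.6001*sin(v)^2 - 3.4182*sin(v) - 19.2029)*cos(v)/(0.6561*sin(v)^4 + 1.9278*sin(v)^3 + 9.8401*sin(v)^2 + 12.376*sin(v) + 27.04)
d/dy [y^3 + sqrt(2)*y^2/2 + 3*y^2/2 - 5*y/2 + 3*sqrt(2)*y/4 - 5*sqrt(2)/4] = 3*y^2 + sqrt(2)*y + 3*y - 5/2 + 3*sqrt(2)/4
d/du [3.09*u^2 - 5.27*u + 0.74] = 6.18*u - 5.27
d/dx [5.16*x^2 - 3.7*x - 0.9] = 10.32*x - 3.7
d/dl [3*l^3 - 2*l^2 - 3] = l*(9*l - 4)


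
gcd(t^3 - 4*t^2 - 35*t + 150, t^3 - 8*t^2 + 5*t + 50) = t^2 - 10*t + 25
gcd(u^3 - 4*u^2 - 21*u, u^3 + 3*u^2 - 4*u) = u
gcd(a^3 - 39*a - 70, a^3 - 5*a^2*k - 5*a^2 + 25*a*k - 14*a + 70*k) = a^2 - 5*a - 14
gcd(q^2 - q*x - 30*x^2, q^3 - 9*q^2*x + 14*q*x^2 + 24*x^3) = -q + 6*x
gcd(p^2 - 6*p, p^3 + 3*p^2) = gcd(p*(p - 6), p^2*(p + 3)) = p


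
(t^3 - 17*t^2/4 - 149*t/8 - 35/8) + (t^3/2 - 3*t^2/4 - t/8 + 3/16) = 3*t^3/2 - 5*t^2 - 75*t/4 - 67/16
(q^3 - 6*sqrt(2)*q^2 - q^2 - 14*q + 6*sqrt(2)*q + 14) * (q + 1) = q^4 - 6*sqrt(2)*q^3 - 15*q^2 + 6*sqrt(2)*q + 14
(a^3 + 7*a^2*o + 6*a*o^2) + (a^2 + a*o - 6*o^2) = a^3 + 7*a^2*o + a^2 + 6*a*o^2 + a*o - 6*o^2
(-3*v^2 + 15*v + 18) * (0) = 0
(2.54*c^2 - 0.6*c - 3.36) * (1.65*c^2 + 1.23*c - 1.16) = 4.191*c^4 + 2.1342*c^3 - 9.2284*c^2 - 3.4368*c + 3.8976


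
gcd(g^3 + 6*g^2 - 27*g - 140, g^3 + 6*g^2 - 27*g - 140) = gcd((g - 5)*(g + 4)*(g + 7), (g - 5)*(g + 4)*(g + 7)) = g^3 + 6*g^2 - 27*g - 140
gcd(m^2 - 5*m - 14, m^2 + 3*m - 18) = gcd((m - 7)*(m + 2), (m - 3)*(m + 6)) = 1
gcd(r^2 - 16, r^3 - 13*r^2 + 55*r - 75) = 1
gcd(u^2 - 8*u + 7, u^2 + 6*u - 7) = u - 1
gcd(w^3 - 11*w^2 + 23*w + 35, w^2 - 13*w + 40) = w - 5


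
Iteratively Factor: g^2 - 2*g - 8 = (g - 4)*(g + 2)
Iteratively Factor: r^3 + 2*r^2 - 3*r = (r + 3)*(r^2 - r) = r*(r + 3)*(r - 1)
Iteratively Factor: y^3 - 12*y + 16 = (y - 2)*(y^2 + 2*y - 8) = (y - 2)*(y + 4)*(y - 2)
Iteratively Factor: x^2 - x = (x)*(x - 1)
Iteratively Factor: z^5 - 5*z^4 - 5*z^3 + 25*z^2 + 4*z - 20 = (z - 1)*(z^4 - 4*z^3 - 9*z^2 + 16*z + 20) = (z - 2)*(z - 1)*(z^3 - 2*z^2 - 13*z - 10) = (z - 5)*(z - 2)*(z - 1)*(z^2 + 3*z + 2) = (z - 5)*(z - 2)*(z - 1)*(z + 1)*(z + 2)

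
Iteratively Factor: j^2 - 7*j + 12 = (j - 3)*(j - 4)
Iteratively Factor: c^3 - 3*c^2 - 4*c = (c)*(c^2 - 3*c - 4) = c*(c + 1)*(c - 4)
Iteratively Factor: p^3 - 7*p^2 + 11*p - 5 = (p - 1)*(p^2 - 6*p + 5) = (p - 1)^2*(p - 5)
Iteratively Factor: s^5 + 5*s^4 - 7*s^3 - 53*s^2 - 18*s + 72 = (s + 3)*(s^4 + 2*s^3 - 13*s^2 - 14*s + 24) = (s - 3)*(s + 3)*(s^3 + 5*s^2 + 2*s - 8) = (s - 3)*(s + 2)*(s + 3)*(s^2 + 3*s - 4) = (s - 3)*(s - 1)*(s + 2)*(s + 3)*(s + 4)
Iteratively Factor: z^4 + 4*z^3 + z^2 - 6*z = (z)*(z^3 + 4*z^2 + z - 6) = z*(z - 1)*(z^2 + 5*z + 6) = z*(z - 1)*(z + 3)*(z + 2)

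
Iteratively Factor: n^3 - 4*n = (n)*(n^2 - 4) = n*(n + 2)*(n - 2)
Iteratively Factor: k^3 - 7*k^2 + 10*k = (k - 2)*(k^2 - 5*k) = k*(k - 2)*(k - 5)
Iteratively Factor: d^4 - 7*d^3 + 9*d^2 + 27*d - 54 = (d - 3)*(d^3 - 4*d^2 - 3*d + 18) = (d - 3)^2*(d^2 - d - 6) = (d - 3)^3*(d + 2)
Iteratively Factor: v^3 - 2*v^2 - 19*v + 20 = (v - 1)*(v^2 - v - 20) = (v - 1)*(v + 4)*(v - 5)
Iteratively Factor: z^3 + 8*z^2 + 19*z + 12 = (z + 1)*(z^2 + 7*z + 12) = (z + 1)*(z + 4)*(z + 3)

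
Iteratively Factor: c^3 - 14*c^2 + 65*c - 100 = (c - 5)*(c^2 - 9*c + 20) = (c - 5)*(c - 4)*(c - 5)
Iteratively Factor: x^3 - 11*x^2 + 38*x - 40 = (x - 2)*(x^2 - 9*x + 20) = (x - 5)*(x - 2)*(x - 4)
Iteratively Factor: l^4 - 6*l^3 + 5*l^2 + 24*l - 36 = (l - 2)*(l^3 - 4*l^2 - 3*l + 18) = (l - 2)*(l + 2)*(l^2 - 6*l + 9) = (l - 3)*(l - 2)*(l + 2)*(l - 3)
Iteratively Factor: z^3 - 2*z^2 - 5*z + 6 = (z - 3)*(z^2 + z - 2) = (z - 3)*(z + 2)*(z - 1)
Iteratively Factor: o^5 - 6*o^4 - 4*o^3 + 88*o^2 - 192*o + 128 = (o - 2)*(o^4 - 4*o^3 - 12*o^2 + 64*o - 64) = (o - 4)*(o - 2)*(o^3 - 12*o + 16) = (o - 4)*(o - 2)^2*(o^2 + 2*o - 8) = (o - 4)*(o - 2)^2*(o + 4)*(o - 2)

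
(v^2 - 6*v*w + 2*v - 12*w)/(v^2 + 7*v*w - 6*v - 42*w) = (v^2 - 6*v*w + 2*v - 12*w)/(v^2 + 7*v*w - 6*v - 42*w)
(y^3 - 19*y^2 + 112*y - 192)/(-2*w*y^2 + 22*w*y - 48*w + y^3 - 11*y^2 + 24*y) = (y - 8)/(-2*w + y)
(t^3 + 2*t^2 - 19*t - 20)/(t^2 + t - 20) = t + 1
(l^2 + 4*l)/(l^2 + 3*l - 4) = l/(l - 1)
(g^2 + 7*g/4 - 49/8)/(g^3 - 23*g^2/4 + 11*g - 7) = (g + 7/2)/(g^2 - 4*g + 4)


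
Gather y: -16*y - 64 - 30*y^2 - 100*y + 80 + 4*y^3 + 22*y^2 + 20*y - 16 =4*y^3 - 8*y^2 - 96*y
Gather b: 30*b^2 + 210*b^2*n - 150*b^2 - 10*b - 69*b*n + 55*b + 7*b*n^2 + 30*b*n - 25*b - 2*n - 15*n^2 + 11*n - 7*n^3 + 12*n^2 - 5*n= b^2*(210*n - 120) + b*(7*n^2 - 39*n + 20) - 7*n^3 - 3*n^2 + 4*n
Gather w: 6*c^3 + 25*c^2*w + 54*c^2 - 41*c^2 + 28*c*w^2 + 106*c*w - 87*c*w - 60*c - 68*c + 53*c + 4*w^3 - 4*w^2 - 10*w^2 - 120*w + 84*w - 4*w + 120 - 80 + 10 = 6*c^3 + 13*c^2 - 75*c + 4*w^3 + w^2*(28*c - 14) + w*(25*c^2 + 19*c - 40) + 50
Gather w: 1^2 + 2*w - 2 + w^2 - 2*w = w^2 - 1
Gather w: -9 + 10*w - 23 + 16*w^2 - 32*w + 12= 16*w^2 - 22*w - 20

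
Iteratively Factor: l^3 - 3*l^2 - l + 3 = (l - 1)*(l^2 - 2*l - 3) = (l - 1)*(l + 1)*(l - 3)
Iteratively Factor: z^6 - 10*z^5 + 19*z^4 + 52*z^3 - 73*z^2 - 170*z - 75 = (z + 1)*(z^5 - 11*z^4 + 30*z^3 + 22*z^2 - 95*z - 75) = (z + 1)^2*(z^4 - 12*z^3 + 42*z^2 - 20*z - 75) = (z + 1)^3*(z^3 - 13*z^2 + 55*z - 75) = (z - 5)*(z + 1)^3*(z^2 - 8*z + 15) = (z - 5)^2*(z + 1)^3*(z - 3)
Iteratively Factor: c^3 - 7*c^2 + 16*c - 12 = (c - 2)*(c^2 - 5*c + 6) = (c - 2)^2*(c - 3)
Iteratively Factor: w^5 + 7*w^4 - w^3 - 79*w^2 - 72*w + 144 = (w - 1)*(w^4 + 8*w^3 + 7*w^2 - 72*w - 144) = (w - 1)*(w + 4)*(w^3 + 4*w^2 - 9*w - 36) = (w - 1)*(w + 3)*(w + 4)*(w^2 + w - 12) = (w - 3)*(w - 1)*(w + 3)*(w + 4)*(w + 4)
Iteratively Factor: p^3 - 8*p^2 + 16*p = (p - 4)*(p^2 - 4*p) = (p - 4)^2*(p)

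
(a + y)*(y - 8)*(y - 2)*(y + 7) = a*y^3 - 3*a*y^2 - 54*a*y + 112*a + y^4 - 3*y^3 - 54*y^2 + 112*y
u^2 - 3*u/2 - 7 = (u - 7/2)*(u + 2)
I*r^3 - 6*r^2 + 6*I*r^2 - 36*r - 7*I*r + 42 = (r + 7)*(r + 6*I)*(I*r - I)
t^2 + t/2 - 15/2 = (t - 5/2)*(t + 3)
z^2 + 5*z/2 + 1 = (z + 1/2)*(z + 2)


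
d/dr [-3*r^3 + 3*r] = 3 - 9*r^2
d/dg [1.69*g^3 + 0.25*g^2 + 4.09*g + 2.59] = 5.07*g^2 + 0.5*g + 4.09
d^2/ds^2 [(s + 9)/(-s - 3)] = -12/(s + 3)^3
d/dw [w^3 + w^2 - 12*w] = 3*w^2 + 2*w - 12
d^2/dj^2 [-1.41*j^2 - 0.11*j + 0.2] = -2.82000000000000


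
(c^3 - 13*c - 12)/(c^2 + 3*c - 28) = (c^2 + 4*c + 3)/(c + 7)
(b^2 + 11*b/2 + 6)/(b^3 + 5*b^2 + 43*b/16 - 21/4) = 8*(2*b + 3)/(16*b^2 + 16*b - 21)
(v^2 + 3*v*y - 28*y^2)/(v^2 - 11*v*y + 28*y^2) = (-v - 7*y)/(-v + 7*y)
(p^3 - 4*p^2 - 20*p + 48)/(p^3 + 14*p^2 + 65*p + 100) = (p^2 - 8*p + 12)/(p^2 + 10*p + 25)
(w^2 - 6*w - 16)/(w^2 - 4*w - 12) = (w - 8)/(w - 6)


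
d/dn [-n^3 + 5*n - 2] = 5 - 3*n^2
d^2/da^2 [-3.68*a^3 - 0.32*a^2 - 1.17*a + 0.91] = -22.08*a - 0.64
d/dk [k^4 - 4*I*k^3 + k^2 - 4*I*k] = 4*k^3 - 12*I*k^2 + 2*k - 4*I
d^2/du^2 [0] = 0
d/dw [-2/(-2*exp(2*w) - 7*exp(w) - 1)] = (-8*exp(w) - 14)*exp(w)/(2*exp(2*w) + 7*exp(w) + 1)^2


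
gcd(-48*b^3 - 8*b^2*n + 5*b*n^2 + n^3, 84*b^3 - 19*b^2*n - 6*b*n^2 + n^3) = 12*b^2 - b*n - n^2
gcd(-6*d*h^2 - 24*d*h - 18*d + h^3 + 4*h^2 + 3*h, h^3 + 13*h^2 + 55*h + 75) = h + 3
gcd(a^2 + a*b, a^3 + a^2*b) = a^2 + a*b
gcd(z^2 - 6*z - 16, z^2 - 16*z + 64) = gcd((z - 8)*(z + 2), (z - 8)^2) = z - 8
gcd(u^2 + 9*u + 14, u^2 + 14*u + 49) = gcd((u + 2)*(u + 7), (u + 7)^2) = u + 7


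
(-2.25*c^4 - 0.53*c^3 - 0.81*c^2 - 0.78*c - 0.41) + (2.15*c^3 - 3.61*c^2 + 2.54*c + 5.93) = -2.25*c^4 + 1.62*c^3 - 4.42*c^2 + 1.76*c + 5.52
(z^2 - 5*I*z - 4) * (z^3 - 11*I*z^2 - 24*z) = z^5 - 16*I*z^4 - 83*z^3 + 164*I*z^2 + 96*z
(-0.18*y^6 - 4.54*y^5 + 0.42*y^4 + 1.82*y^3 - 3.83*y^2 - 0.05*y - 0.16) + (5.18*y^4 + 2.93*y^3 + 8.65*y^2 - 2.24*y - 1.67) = -0.18*y^6 - 4.54*y^5 + 5.6*y^4 + 4.75*y^3 + 4.82*y^2 - 2.29*y - 1.83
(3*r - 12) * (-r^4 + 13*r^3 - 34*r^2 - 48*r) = -3*r^5 + 51*r^4 - 258*r^3 + 264*r^2 + 576*r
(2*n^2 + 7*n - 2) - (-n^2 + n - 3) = 3*n^2 + 6*n + 1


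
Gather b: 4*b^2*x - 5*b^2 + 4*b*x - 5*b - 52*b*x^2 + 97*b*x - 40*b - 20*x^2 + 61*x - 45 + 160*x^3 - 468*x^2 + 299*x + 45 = b^2*(4*x - 5) + b*(-52*x^2 + 101*x - 45) + 160*x^3 - 488*x^2 + 360*x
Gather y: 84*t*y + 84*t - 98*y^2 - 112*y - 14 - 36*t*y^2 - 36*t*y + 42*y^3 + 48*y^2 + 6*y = 84*t + 42*y^3 + y^2*(-36*t - 50) + y*(48*t - 106) - 14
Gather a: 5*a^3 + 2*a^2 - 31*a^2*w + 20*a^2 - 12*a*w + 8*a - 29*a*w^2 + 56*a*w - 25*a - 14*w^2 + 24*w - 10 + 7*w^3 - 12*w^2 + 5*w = 5*a^3 + a^2*(22 - 31*w) + a*(-29*w^2 + 44*w - 17) + 7*w^3 - 26*w^2 + 29*w - 10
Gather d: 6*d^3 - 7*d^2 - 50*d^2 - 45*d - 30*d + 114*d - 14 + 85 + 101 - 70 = 6*d^3 - 57*d^2 + 39*d + 102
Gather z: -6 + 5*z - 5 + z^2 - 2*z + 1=z^2 + 3*z - 10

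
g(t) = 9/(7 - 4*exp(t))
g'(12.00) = 0.00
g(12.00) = 0.00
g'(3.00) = 0.13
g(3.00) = -0.12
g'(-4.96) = 0.01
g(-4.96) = 1.29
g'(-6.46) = 0.00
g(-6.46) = 1.29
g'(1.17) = 3.35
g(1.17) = -1.53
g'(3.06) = 0.13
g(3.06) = -0.11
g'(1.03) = 5.70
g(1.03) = -2.14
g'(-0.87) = 0.53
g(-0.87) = 1.69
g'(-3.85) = 0.02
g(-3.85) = 1.30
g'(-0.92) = 0.49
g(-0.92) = 1.66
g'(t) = 36*exp(t)/(7 - 4*exp(t))^2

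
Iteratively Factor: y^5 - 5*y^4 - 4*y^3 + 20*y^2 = (y)*(y^4 - 5*y^3 - 4*y^2 + 20*y) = y*(y - 5)*(y^3 - 4*y) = y*(y - 5)*(y - 2)*(y^2 + 2*y) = y*(y - 5)*(y - 2)*(y + 2)*(y)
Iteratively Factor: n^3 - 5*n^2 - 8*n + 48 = (n + 3)*(n^2 - 8*n + 16) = (n - 4)*(n + 3)*(n - 4)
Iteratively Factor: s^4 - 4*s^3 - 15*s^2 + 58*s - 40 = (s - 2)*(s^3 - 2*s^2 - 19*s + 20) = (s - 2)*(s - 1)*(s^2 - s - 20) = (s - 5)*(s - 2)*(s - 1)*(s + 4)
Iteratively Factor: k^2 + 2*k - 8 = (k + 4)*(k - 2)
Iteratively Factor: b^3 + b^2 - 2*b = (b + 2)*(b^2 - b) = b*(b + 2)*(b - 1)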